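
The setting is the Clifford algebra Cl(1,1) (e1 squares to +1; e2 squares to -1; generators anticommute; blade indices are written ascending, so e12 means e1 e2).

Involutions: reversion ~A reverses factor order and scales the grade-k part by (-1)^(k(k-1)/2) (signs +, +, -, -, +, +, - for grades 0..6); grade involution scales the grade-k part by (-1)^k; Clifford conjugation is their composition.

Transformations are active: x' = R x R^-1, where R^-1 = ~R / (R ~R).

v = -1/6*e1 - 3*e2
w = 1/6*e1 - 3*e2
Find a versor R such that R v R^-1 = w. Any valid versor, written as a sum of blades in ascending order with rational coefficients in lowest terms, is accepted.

Why this works: both vectors square to -323/36, so q(v) = q(w) and R = v + w = -6*e2 carries v to w — its own direction survives, the complement (v - w)/2 flips.
Answer: -6*e2


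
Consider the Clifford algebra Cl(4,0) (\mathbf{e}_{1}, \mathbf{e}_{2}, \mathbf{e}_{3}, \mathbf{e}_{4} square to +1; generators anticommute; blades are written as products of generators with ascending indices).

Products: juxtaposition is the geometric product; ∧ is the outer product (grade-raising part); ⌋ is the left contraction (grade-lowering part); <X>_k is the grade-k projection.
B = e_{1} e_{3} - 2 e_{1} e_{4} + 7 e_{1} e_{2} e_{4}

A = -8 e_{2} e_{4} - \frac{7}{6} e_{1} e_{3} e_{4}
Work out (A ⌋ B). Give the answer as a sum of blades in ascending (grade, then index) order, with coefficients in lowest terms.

step 1: 56 e_{1}
Answer: 56 e_{1}


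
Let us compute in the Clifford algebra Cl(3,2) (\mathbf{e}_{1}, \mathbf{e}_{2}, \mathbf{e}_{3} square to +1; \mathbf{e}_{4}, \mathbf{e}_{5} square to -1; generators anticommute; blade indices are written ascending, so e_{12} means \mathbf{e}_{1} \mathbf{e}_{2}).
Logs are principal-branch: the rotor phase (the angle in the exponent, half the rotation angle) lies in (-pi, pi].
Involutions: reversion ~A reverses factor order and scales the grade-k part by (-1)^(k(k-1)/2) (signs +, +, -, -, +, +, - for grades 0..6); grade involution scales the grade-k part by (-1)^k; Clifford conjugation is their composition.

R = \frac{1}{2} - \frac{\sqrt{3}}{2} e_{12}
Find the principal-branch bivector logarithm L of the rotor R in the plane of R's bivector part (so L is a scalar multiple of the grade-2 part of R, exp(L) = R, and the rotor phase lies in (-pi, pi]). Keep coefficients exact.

The scalar part of R is \frac{1}{2}, which pins the rotor phase on the principal branch; dividing the bivector part by the sine of that phase recovers the unit plane, and L is the phase times that plane.
Concretely: cos(phase) = \frac{1}{2} gives phase = ±\frac{\pi}{3}, and since phase/sin(phase) is even the sign is immaterial: L = (phase/sin(phase)) * <R>_2 = (\frac{2 \sqrt{3} \pi}{9}) * <R>_2.
Answer: - \frac{\pi}{3} e_{12}


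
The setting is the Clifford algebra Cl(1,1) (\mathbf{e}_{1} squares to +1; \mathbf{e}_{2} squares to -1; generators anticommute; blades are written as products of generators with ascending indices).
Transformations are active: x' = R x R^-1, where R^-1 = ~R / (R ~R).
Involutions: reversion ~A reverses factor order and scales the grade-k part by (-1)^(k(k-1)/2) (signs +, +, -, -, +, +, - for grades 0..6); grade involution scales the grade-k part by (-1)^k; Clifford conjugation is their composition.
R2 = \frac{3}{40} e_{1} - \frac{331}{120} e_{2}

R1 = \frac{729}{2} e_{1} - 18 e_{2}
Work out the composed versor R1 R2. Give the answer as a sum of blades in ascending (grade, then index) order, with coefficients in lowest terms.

Distribute over the terms of R1 (each basis-blade product reordered to ascending indices, repeated generators contracted through their squares):
(\frac{729}{2} e_{1}) R2 = \frac{2187}{80} - \frac{80433}{80} e_{1} e_{2}
(-18 e_{2}) R2 = -\frac{993}{20} + \frac{27}{20} e_{1} e_{2}
Summing the partial products and collecting blades:
Answer: -\frac{357}{16} - \frac{16065}{16} e_{1} e_{2}


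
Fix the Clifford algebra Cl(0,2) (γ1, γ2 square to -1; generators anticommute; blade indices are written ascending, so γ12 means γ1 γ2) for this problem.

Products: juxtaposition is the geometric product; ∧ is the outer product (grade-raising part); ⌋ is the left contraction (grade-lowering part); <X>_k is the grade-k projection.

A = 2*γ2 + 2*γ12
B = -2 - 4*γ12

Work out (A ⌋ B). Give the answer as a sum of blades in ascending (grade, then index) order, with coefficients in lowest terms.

step 1: 8 - 8*γ1
Answer: 8 - 8*γ1


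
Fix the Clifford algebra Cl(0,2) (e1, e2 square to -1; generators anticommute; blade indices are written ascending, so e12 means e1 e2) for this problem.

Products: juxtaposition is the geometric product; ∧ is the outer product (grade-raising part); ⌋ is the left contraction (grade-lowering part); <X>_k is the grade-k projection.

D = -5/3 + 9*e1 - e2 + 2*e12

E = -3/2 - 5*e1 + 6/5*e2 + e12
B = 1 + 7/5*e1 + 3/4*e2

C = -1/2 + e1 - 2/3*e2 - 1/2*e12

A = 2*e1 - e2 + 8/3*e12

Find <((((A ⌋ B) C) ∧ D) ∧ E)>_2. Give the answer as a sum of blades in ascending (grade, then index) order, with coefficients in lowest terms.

step 1: -41/20
step 2: 41/40 - 41/20*e1 + 41/30*e2 + 41/40*e12
step 3: -41/24 + 1517/120*e1 - 1189/360*e2 - 1189/120*e12
step 4: 41/16 - 2501/240*e1 + 697/240*e2 + 42517/3600*e12
step 5: 42517/3600*e12
Answer: 42517/3600*e12


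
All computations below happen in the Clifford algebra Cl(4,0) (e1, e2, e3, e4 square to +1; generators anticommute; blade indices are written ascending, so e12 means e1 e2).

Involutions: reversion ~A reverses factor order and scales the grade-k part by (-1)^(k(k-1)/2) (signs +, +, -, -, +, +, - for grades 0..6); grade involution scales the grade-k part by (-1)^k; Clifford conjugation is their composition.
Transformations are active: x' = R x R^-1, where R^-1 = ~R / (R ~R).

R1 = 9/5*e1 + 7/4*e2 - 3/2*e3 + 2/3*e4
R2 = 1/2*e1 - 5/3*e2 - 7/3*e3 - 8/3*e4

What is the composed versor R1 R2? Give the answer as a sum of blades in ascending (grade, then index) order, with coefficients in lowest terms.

Distribute over the terms of R1 (each basis-blade product reordered to ascending indices, repeated generators contracted through their squares):
(9/5*e1) R2 = 9/10 - 3*e12 - 21/5*e13 - 24/5*e14
(7/4*e2) R2 = -35/12 - 7/8*e12 - 49/12*e23 - 14/3*e24
(-3/2*e3) R2 = 7/2 + 3/4*e13 - 5/2*e23 + 4*e34
(2/3*e4) R2 = -16/9 - 1/3*e14 + 10/9*e24 + 14/9*e34
Summing the partial products and collecting blades:
Answer: -53/180 - 31/8*e12 - 69/20*e13 - 77/15*e14 - 79/12*e23 - 32/9*e24 + 50/9*e34


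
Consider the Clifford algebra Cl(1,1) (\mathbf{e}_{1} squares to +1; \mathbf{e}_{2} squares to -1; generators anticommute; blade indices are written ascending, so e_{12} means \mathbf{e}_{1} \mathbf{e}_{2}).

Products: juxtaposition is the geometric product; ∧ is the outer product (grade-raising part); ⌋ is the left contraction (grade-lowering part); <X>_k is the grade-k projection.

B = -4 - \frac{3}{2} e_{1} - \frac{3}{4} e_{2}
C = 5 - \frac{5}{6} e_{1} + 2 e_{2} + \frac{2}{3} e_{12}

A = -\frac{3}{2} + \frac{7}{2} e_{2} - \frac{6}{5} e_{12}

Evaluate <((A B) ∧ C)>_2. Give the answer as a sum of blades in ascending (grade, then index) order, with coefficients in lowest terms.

step 1: \frac{69}{8} + \frac{27}{20} e_{1} - \frac{587}{40} e_{2} + \frac{201}{20} e_{12}
step 2: \frac{345}{8} - \frac{7}{16} e_{1} - \frac{449}{8} e_{2} + \frac{11153}{240} e_{12}
step 3: \frac{11153}{240} e_{12}
Answer: \frac{11153}{240} e_{12}


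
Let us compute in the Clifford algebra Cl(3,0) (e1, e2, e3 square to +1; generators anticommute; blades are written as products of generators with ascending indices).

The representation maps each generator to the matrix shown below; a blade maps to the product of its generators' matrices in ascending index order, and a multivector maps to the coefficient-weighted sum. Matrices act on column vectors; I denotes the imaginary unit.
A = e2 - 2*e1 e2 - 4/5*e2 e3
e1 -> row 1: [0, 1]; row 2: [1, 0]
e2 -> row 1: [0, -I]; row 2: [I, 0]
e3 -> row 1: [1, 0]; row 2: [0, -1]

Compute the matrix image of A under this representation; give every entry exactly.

Bivector images (products of the table entries): rho(e1 e2) = rho(e1)rho(e2) = row 1: [I, 0]; row 2: [0, -I]; rho(e2 e3) = rho(e2)rho(e3) = row 1: [0, I]; row 2: [I, 0].
M = (1)*rho(e2) + (-2)*rho(e1 e2) + (-4/5)*rho(e2 e3), summed entrywise:
Answer: row 1: [-2*I, -9*I/5]; row 2: [I/5, 2*I]


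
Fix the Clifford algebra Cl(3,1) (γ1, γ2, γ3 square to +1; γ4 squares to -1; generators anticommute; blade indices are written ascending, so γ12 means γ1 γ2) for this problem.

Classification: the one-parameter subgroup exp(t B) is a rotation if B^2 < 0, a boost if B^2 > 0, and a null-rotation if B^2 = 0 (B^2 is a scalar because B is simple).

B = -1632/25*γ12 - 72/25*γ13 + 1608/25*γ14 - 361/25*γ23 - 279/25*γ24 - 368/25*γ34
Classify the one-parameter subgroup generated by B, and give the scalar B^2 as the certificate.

B^2 term by term: the squares give (-1632/25)^2*(γ12)^2 + (-72/25)^2*(γ13)^2 + (1608/25)^2*(γ14)^2 + (-361/25)^2*(γ23)^2 + (-279/25)^2*(γ24)^2 + (-368/25)^2*(γ34)^2 = 2663424/625*(-1) + 5184/625*(-1) + 2585664/625*(+1) + 130321/625*(-1) + 77841/625*(+1) + 135424/625*(+1) = 0 (each basis 2-blade squares to minus the product of its generators' squares); cross terms between blades sharing an index anticommute and cancel; the commuting (index-disjoint) pairs give grade-4 terms 2*c*c'*(blade product), which cancel blade by blade — γ1234: 1201152/625 - 40176/625 - 1160976/625 = 0 — confirming B is simple. So B^2 = 0.
Answer: null-rotation, certificate B^2 = 0. No conjugation can change B^2 = 0; the sign gives the class.


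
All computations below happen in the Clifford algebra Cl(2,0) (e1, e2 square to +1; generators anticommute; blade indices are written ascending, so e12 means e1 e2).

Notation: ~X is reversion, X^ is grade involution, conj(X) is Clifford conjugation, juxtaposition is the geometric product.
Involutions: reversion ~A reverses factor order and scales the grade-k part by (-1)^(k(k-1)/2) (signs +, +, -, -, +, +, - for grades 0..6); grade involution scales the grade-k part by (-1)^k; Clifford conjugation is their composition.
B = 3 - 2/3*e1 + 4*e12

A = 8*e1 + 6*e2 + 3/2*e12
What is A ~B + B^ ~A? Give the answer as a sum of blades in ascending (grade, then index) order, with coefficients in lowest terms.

first term: 2/3 + 48*e1 - 13*e2 + 17/2*e12
second term: 34/3 + 48*e1 - 15*e2 - 1/2*e12
Answer: 12 + 96*e1 - 28*e2 + 8*e12


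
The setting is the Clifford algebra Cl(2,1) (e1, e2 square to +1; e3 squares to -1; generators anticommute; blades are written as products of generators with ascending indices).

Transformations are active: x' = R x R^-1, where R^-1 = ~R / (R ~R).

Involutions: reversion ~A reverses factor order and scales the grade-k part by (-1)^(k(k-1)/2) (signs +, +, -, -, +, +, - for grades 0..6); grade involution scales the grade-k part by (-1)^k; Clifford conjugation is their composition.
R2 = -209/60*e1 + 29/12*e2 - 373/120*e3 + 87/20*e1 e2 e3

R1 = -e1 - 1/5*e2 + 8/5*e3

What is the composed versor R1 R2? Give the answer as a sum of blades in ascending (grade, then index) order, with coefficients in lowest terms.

Distribute over the terms of R1 (each basis-blade product reordered to ascending indices, repeated generators contracted through their squares):
(-e1) R2 = 209/60 - 29/12*e1 e2 + 373/120*e1 e3 - 87/20*e2 e3
(-1/5*e2) R2 = -29/60 - 209/300*e1 e2 + 87/100*e1 e3 + 373/600*e2 e3
(8/5*e3) R2 = 373/75 - 174/25*e1 e2 + 418/75*e1 e3 - 58/15*e2 e3
Summing the partial products and collecting blades:
Answer: 598/75 - 1511/150*e1 e2 + 5731/600*e1 e3 - 1519/200*e2 e3


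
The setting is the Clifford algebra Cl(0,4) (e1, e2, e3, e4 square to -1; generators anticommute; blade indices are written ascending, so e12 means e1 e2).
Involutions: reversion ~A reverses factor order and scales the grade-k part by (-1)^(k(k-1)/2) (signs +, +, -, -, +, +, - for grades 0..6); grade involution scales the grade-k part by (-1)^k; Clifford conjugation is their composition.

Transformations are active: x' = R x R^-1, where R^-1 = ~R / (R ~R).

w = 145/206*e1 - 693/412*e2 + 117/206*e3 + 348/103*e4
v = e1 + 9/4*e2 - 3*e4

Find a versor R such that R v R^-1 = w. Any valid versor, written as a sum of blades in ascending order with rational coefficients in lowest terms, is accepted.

R = v + w = 351/206*e1 + 117/206*e2 + 117/206*e3 + 39/103*e4 works: the equal norms (-241/16) guarantee its sandwich swaps v into w.
Answer: 351/206*e1 + 117/206*e2 + 117/206*e3 + 39/103*e4


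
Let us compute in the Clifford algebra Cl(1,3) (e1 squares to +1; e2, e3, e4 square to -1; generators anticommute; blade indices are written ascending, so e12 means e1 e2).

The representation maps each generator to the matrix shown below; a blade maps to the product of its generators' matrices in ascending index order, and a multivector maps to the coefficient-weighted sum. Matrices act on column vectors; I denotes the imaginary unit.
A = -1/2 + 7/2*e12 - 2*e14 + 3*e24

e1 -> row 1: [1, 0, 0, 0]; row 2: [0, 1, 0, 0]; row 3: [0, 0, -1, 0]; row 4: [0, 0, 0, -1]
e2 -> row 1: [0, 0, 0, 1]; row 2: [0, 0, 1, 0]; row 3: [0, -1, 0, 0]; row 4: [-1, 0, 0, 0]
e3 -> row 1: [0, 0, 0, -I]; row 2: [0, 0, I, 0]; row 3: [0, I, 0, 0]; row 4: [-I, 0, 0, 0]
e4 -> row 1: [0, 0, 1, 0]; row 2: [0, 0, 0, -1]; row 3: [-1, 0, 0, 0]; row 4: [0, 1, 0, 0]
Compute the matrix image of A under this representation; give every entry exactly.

Bivector images (products of the table entries): rho(e12) = rho(e1)rho(e2) = row 1: [0, 0, 0, 1]; row 2: [0, 0, 1, 0]; row 3: [0, 1, 0, 0]; row 4: [1, 0, 0, 0]; rho(e14) = rho(e1)rho(e4) = row 1: [0, 0, 1, 0]; row 2: [0, 0, 0, -1]; row 3: [1, 0, 0, 0]; row 4: [0, -1, 0, 0]; rho(e24) = rho(e2)rho(e4) = row 1: [0, 1, 0, 0]; row 2: [-1, 0, 0, 0]; row 3: [0, 0, 0, 1]; row 4: [0, 0, -1, 0].
M = (-1/2)*1 + (7/2)*rho(e12) + (-2)*rho(e14) + (3)*rho(e24), summed entrywise (1 is the identity matrix):
Answer: row 1: [-1/2, 3, -2, 7/2]; row 2: [-3, -1/2, 7/2, 2]; row 3: [-2, 7/2, -1/2, 3]; row 4: [7/2, 2, -3, -1/2]


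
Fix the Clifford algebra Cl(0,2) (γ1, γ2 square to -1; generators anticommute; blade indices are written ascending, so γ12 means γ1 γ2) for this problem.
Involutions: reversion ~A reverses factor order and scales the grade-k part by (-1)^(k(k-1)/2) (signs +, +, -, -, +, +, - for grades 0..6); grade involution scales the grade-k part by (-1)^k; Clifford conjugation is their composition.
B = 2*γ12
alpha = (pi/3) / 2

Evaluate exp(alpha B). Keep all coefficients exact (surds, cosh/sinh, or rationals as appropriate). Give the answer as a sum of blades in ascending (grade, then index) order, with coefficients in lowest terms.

B^2 = (2)^2*(γ12)^2 = 4*(-1) = -4 (a basis 2-blade squares to minus the product of its generators' squares).
B^2 = -4 — circular case — the even/odd split gives cos and sin: l = 2, alpha*l = pi/3, so exp(alpha B) = cos(pi/3) + (sin(pi/3)/2)*B = 1/2 + (sqrt(3)/4)*B.
Answer: 1/2 + sqrt(3)/2*γ12


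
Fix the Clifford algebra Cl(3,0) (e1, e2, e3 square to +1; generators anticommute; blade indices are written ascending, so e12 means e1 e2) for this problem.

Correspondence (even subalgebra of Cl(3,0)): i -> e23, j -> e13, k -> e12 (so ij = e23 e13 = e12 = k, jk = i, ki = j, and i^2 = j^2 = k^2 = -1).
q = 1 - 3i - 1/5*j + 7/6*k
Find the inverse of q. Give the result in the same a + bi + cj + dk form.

In blades: q = 1 + 7/6*e12 - 1/5*e13 - 3*e23.
With qbar = 1 - 7/6*e12 + 1/5*e13 + 3*e23 (scalar fixed, mapped units negated), q qbar = 10261/900 (the sum of squared coefficients), so q^-1 = qbar / (10261/900) = 900/10261 - 1050/10261*e12 + 180/10261*e13 + 2700/10261*e23; translating back:
Answer: 900/10261 + 2700/10261*i + 180/10261*j - 1050/10261*k


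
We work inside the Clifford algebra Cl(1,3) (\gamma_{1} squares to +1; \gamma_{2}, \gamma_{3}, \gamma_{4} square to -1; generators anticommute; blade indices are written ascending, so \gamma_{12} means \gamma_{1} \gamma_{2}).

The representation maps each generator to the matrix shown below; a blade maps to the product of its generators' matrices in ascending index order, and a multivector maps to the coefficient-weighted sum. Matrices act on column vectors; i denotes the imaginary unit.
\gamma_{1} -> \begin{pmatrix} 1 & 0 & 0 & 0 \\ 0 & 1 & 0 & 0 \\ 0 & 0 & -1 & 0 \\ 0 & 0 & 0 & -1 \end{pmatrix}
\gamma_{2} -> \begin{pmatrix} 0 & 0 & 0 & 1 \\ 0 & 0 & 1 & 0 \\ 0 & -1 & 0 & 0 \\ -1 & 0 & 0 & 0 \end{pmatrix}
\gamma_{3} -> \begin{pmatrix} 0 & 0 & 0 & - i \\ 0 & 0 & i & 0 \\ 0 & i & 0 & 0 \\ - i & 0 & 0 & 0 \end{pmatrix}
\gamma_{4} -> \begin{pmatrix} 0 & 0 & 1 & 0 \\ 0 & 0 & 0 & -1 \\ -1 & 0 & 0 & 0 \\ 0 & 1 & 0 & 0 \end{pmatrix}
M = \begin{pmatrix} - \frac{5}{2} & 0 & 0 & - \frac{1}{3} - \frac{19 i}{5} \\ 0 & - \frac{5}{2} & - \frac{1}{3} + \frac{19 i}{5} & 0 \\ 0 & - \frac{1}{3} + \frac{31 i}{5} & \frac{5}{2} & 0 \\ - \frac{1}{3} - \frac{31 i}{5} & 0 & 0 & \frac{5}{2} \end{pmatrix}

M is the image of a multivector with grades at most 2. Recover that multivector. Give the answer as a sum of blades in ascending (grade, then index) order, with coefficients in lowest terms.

Method: the blade images are trace-orthogonal — tr(rho(e_A) rho(e_B)^-1) = 4 if A = B and 0 otherwise — and rho(e_A)^-1 = (e_A)^2 * rho(e_A) with (e_A)^2 = +1 or -1, so the coefficient of e_A in the preimage is (e_A)^2 * tr(M rho(e_A))/4.
Nonzero projections over blades of grade <= 2: \gamma_{1}: (\gamma_{1})^2 = +1, tr(M rho(\gamma_{1})) = -10, coefficient -\frac{5}{2}; \gamma_{3}: (\gamma_{3})^2 = -1, tr(M rho(\gamma_{3})) = -20, coefficient 5; \gamma_{12}: (\gamma_{12})^2 = +1, tr(M rho(\gamma_{12})) = - \frac{4}{3}, coefficient -\frac{1}{3}; \gamma_{13}: (\gamma_{13})^2 = +1, tr(M rho(\gamma_{13})) = - \frac{24}{5}, coefficient -\frac{6}{5}. Every other blade of grade <= 2 projects to 0.
Answer: -\frac{5}{2} \gamma_{1} + 5 \gamma_{3} - \frac{1}{3} \gamma_{12} - \frac{6}{5} \gamma_{13}


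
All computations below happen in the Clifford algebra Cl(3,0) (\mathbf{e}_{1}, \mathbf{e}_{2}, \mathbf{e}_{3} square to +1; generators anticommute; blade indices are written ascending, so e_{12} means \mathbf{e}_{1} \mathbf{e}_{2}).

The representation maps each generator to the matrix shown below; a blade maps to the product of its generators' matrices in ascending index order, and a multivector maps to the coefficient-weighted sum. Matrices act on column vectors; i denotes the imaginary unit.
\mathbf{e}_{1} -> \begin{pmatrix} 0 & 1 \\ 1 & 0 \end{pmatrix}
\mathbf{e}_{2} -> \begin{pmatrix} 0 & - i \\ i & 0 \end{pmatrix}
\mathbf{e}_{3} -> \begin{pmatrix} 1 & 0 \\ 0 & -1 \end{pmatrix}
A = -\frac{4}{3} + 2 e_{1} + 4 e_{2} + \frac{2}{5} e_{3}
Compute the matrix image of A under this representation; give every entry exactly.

M = (-\frac{4}{3})*1 + (2)*rho(e_{1}) + (4)*rho(e_{2}) + (\frac{2}{5})*rho(e_{3}), summed entrywise (1 is the identity matrix):
Answer: \begin{pmatrix} - \frac{14}{15} & 2 - 4 i \\ 2 + 4 i & - \frac{26}{15} \end{pmatrix}


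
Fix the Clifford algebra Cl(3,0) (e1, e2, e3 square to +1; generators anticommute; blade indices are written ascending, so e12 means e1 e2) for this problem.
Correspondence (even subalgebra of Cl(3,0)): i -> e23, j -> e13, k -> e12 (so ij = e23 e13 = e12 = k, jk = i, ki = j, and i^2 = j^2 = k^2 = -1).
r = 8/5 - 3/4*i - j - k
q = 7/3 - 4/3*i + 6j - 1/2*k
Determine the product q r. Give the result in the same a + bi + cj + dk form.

In blades: q = 7/3 - 1/2*e12 + 6*e13 - 4/3*e23, r = 8/5 - e12 - e13 - 3/4*e23.
Distribute q over r term by term (generator squares from the signature, products reordered to ascending indices): (7/3)*r = 56/15 - 7/3*e12 - 7/3*e13 - 7/4*e23; (-1/2*e12)*r = -1/2 - 4/5*e12 + 3/8*e13 - 1/2*e23; (6*e13)*r = 6 + 9/2*e12 + 48/5*e13 - 6*e23; (-4/3*e23)*r = -1 + 4/3*e12 - 4/3*e13 - 32/15*e23.
Sum: 247/30 + 27/10*e12 + 757/120*e13 - 623/60*e23; translating back through the correspondence:
Answer: 247/30 - 623/60*i + 757/120*j + 27/10*k


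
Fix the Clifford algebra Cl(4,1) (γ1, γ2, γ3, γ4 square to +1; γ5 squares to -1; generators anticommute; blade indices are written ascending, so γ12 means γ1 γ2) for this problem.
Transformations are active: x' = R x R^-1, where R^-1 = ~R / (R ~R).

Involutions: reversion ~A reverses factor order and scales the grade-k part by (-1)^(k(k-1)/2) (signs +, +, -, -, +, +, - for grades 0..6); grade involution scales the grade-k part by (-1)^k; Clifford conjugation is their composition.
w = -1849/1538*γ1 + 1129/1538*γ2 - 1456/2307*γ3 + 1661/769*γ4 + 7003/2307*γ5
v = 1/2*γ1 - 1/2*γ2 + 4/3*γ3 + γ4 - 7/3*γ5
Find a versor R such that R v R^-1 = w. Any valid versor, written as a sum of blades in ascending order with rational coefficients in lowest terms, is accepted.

The midline construction: v and w both square to -13/6, so reflecting in their sum -540/769*γ1 + 180/769*γ2 + 540/769*γ3 + 2430/769*γ4 + 540/769*γ5 exchanges them.
Answer: -540/769*γ1 + 180/769*γ2 + 540/769*γ3 + 2430/769*γ4 + 540/769*γ5


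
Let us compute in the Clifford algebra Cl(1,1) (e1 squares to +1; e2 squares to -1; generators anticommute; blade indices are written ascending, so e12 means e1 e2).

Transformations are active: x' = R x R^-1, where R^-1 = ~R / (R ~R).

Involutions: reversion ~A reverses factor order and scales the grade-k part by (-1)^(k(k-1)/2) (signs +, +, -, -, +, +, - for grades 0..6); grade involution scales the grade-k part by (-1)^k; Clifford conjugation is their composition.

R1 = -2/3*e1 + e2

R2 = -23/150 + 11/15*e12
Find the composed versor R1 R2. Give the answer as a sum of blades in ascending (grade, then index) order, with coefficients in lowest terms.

Distribute over the terms of R1 (each basis-blade product reordered to ascending indices, repeated generators contracted through their squares):
(-2/3*e1) R2 = 23/225*e1 - 22/45*e2
(e2) R2 = 11/15*e1 - 23/150*e2
Summing the partial products and collecting blades:
Answer: 188/225*e1 - 289/450*e2


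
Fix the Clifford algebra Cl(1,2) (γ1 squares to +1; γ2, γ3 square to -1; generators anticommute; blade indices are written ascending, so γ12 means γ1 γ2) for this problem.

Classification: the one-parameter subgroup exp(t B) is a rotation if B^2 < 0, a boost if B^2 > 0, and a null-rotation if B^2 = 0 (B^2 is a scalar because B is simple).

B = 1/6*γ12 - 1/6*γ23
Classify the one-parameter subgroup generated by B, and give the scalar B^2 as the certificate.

B^2 term by term: the squares give (1/6)^2*(γ12)^2 + (-1/6)^2*(γ23)^2 = 1/36*(+1) + 1/36*(-1) = 0 (each basis 2-blade squares to minus the product of its generators' squares); cross terms between blades sharing an index anticommute and cancel. So B^2 = 0.
Answer: null-rotation, certificate B^2 = 0. Check the certificate: B^2 = 0, and that sign is decisive whatever form B takes.


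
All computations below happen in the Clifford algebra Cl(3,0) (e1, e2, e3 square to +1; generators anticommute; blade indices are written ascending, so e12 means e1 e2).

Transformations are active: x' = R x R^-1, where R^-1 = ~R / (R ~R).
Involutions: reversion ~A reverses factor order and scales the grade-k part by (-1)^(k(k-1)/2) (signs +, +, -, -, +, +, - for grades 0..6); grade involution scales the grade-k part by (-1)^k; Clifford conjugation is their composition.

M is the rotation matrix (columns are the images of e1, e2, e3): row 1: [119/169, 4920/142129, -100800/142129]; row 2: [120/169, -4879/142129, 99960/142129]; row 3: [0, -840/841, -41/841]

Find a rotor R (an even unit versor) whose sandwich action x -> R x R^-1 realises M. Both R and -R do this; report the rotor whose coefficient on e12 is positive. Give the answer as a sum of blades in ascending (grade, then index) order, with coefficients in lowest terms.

Method: write R = a + b12*e12 + b13*e13 + b23*e23 with a^2 + b12^2 + b13^2 + b23^2 = 1 (so R^-1 = ~R). Expanding the columns R e_j ~R gives tr M = 4a^2 - 1 and, from the antisymmetric part, M21 - M12 = -4a*b12, M13 - M31 = 4a*b13, M32 - M23 = -4a*b23.
Here tr M = 88271/142129, so a^2 = (1 + tr M)/4 = 57600/142129 and a = ±240/377. Taking a = 240/377: M21 - M12 = 96000/142129, M13 - M31 = -100800/142129, M32 - M23 = -241920/142129, giving b12 = -100/377, b13 = -105/377, b23 = 252/377, i.e. R = 240/377 - 100/377*e12 - 105/377*e13 + 252/377*e23.
Its e12 coefficient is negative, so report the other preimage -R.
Answer: -240/377 + 100/377*e12 + 105/377*e13 - 252/377*e23. Recall the cover is two-to-one: with M of trace 88271/142129, both preimages act alike, and the stated e12 sign chooses the sheet.


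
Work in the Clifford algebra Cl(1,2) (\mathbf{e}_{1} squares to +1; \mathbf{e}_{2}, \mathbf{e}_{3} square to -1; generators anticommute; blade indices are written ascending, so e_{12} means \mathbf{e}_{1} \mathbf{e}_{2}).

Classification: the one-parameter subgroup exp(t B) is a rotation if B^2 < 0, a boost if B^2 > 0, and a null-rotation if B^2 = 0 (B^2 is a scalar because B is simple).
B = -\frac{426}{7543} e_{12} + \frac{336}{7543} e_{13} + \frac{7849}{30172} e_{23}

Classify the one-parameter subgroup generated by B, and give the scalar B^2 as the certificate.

B^2 term by term: the squares give (-\frac{426}{7543})^2*(e_{12})^2 + (\frac{336}{7543})^2*(e_{13})^2 + (\frac{7849}{30172})^2*(e_{23})^2 = \frac{181476}{56896849}*(+1) + \frac{112896}{56896849}*(+1) + \frac{61606801}{910349584}*(-1) = -\frac{1}{16} (each basis 2-blade squares to minus the product of its generators' squares); cross terms between blades sharing an index anticommute and cancel. So B^2 = -\frac{1}{16}.
Answer: rotation, certificate B^2 = -\frac{1}{16}. Note: conjugating B changes its blade decomposition but never the scalar B^2 = -\frac{1}{16}, whose sign settles the classification.


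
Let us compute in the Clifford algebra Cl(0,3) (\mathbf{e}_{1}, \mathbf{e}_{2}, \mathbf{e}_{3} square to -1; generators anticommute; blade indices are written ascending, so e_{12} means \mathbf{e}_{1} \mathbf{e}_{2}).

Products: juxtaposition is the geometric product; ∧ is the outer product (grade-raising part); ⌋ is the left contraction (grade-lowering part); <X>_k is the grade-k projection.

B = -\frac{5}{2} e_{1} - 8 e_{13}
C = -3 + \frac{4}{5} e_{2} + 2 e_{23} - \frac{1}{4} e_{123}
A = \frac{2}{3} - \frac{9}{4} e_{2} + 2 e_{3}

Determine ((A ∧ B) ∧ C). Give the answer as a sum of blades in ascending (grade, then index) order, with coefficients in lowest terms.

step 1: -\frac{5}{3} e_{1} - \frac{45}{8} e_{12} - \frac{1}{3} e_{13} - 18 e_{123}
step 2: 5 e_{1} + \frac{373}{24} e_{12} + e_{13} + \frac{764}{15} e_{123}
Answer: 5 e_{1} + \frac{373}{24} e_{12} + e_{13} + \frac{764}{15} e_{123}


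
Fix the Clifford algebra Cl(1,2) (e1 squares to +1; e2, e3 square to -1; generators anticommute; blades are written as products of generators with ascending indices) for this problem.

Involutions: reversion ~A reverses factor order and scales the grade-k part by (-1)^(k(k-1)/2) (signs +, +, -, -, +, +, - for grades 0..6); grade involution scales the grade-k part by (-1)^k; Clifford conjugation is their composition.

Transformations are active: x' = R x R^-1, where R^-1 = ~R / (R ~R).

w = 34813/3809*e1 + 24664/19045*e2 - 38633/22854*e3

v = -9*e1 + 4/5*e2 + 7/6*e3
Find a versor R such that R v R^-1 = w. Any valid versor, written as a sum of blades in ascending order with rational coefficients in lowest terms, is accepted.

A norm check does it: q(v) = q(w) = 71099/900, hence R = v + w = 532/3809*e1 + 7980/3809*e2 - 1995/3809*e3 realises the map — parallel part kept, (v - w)/2 negated, v carried to w.
Answer: 532/3809*e1 + 7980/3809*e2 - 1995/3809*e3


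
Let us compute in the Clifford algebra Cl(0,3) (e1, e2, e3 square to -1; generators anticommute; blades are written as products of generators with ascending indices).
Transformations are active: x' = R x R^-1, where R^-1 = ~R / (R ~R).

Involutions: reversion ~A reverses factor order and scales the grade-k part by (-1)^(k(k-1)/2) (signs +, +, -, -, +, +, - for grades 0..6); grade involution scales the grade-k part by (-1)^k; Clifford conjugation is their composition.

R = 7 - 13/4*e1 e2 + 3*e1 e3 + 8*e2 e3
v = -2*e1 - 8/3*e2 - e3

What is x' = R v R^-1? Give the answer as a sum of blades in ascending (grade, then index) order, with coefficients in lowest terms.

~R = 7 + 13/4*e1 e2 - 3*e1 e3 - 8*e2 e3, and R ~R = 2121/16, so R^-1 = ~R / (2121/16).
R v = -59/3*e1 - 25/6*e2 - 103/3*e3 - 19/4*e1 e2 e3
Answer: -4138/6363*e1 + 15536/6363*e2 - 15227/6363*e3


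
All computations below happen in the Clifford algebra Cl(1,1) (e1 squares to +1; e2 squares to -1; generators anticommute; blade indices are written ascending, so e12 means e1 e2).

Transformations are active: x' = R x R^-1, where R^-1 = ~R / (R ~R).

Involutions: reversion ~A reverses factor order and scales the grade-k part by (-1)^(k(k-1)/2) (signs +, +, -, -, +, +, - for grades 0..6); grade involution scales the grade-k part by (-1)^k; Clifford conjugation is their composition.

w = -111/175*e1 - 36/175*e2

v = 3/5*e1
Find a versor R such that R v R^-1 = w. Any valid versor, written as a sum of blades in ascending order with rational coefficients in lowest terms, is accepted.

Take R = v + w = -6/175*e1 - 36/175*e2. Because q(v) = q(w) = 9/25, conjugation by R sends v exactly to w.
Answer: -6/175*e1 - 36/175*e2


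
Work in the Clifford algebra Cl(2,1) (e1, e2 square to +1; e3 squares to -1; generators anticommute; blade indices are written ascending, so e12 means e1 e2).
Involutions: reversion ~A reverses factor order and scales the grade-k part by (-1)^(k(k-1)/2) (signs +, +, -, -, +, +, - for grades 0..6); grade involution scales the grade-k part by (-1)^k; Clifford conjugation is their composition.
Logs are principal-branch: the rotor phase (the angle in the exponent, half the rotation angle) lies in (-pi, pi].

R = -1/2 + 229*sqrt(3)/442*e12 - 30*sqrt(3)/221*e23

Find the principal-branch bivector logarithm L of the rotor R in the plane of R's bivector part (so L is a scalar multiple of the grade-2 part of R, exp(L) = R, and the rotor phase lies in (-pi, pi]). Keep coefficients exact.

The scalar part of R is -1/2, and that scalar determines the rotor phase on the principal branch; recovering the unit plane as bivector-part over sine of the phase gives L = phase * plane.
Concretely: cos(phase) = -1/2 gives phase = ±2*pi/3, and since phase/sin(phase) is even the sign is immaterial: L = (phase/sin(phase)) * <R>_2 = (4*sqrt(3)*pi/9) * <R>_2.
Answer: 458*pi/663*e12 - 40*pi/221*e23


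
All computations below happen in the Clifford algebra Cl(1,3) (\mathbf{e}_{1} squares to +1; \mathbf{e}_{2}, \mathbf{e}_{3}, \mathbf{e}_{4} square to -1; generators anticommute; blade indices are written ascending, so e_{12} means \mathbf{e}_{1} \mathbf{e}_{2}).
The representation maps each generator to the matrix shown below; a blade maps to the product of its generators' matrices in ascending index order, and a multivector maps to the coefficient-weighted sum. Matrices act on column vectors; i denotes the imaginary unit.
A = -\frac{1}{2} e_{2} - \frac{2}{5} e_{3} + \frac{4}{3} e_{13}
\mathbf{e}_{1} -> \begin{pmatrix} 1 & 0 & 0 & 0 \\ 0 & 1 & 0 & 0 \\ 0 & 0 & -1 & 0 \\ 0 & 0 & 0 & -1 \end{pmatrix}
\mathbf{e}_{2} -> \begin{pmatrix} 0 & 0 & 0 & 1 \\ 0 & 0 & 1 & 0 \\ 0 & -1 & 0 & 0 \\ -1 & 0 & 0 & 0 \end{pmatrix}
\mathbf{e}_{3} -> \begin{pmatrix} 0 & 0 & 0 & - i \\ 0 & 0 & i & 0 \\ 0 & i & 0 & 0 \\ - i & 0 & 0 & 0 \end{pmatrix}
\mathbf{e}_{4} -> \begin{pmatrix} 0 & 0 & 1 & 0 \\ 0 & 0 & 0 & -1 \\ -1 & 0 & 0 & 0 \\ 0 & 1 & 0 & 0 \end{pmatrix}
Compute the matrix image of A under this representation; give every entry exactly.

Bivector images (products of the table entries): rho(e_{13}) = rho(\mathbf{e}_{1})rho(\mathbf{e}_{3}) = \begin{pmatrix} 0 & 0 & 0 & - i \\ 0 & 0 & i & 0 \\ 0 & - i & 0 & 0 \\ i & 0 & 0 & 0 \end{pmatrix}.
M = (-\frac{1}{2})*rho(e_{2}) + (-\frac{2}{5})*rho(e_{3}) + (\frac{4}{3})*rho(e_{13}), summed entrywise:
Answer: \begin{pmatrix} 0 & 0 & 0 & - \frac{1}{2} - \frac{14 i}{15} \\ 0 & 0 & - \frac{1}{2} + \frac{14 i}{15} & 0 \\ 0 & \frac{1}{2} - \frac{26 i}{15} & 0 & 0 \\ \frac{1}{2} + \frac{26 i}{15} & 0 & 0 & 0 \end{pmatrix}


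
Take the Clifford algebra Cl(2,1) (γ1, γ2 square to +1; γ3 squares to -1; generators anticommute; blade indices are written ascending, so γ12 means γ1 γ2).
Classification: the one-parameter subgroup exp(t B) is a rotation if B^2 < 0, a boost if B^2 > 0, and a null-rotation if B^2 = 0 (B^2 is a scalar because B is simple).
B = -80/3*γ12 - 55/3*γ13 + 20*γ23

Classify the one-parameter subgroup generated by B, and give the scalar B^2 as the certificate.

B^2 term by term: the squares give (-80/3)^2*(γ12)^2 + (-55/3)^2*(γ13)^2 + (20)^2*(γ23)^2 = 6400/9*(-1) + 3025/9*(+1) + 400*(+1) = 25 (each basis 2-blade squares to minus the product of its generators' squares); cross terms between blades sharing an index anticommute and cancel. So B^2 = 25.
Answer: boost, certificate B^2 = 25. B^2 = 25 is basis-independent, so its sign is the whole story.


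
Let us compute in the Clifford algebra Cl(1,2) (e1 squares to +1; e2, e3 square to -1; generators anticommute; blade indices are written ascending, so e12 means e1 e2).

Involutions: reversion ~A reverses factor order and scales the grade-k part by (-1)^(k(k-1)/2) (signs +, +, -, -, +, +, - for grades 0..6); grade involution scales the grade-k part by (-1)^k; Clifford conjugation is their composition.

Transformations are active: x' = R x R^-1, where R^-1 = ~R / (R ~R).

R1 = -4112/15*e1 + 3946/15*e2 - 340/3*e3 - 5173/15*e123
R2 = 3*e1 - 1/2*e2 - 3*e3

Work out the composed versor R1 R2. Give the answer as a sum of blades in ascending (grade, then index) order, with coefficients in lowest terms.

Distribute over the terms of R2 (each basis-blade product reordered to ascending indices, repeated generators contracted through their squares):
R1 (3*e1) = -4112/5 - 3946/5*e12 + 340*e13 - 5173/5*e23
R1 (-1/2*e2) = 1973/15 + 2056/15*e12 + 5173/30*e13 - 170/3*e23
R1 (-3*e3) = -340 - 5173/5*e12 + 4112/5*e13 - 3946/5*e23
Summing the partial products and collecting blades:
Answer: -15463/15 - 25301/15*e12 + 8009/6*e13 - 28207/15*e23


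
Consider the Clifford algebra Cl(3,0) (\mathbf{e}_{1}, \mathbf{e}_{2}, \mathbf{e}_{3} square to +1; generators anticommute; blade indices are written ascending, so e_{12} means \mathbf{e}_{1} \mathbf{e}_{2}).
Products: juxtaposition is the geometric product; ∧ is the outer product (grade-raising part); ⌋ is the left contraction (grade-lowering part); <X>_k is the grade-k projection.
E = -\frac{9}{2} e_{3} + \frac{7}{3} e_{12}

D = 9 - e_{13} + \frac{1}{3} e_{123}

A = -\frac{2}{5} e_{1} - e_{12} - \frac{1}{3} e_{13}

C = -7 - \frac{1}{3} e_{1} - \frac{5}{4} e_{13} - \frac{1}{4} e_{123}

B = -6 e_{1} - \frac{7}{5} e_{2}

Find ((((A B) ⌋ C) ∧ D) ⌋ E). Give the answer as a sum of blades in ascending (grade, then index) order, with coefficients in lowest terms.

step 1: \frac{12}{5} + \frac{7}{5} e_{1} - 6 e_{2} - 2 e_{3} + \frac{14}{25} e_{12} - \frac{7}{15} e_{123}
step 2: -\frac{1043}{60} - \frac{33}{10} e_{1} - \frac{161}{100} e_{3} + \frac{1}{2} e_{12} - \frac{9}{2} e_{13} - \frac{7}{20} e_{23} - \frac{3}{5} e_{123}
step 3: -\frac{3129}{20} - \frac{297}{10} e_{1} - \frac{1449}{100} e_{3} + \frac{9}{2} e_{12} - \frac{1387}{60} e_{13} - \frac{63}{20} e_{23} - \frac{403}{36} e_{123}
step 4: \frac{10941}{200} - \frac{693}{10} e_{2} + \frac{28161}{40} e_{3} - \frac{7301}{20} e_{12}
Answer: \frac{10941}{200} - \frac{693}{10} e_{2} + \frac{28161}{40} e_{3} - \frac{7301}{20} e_{12}


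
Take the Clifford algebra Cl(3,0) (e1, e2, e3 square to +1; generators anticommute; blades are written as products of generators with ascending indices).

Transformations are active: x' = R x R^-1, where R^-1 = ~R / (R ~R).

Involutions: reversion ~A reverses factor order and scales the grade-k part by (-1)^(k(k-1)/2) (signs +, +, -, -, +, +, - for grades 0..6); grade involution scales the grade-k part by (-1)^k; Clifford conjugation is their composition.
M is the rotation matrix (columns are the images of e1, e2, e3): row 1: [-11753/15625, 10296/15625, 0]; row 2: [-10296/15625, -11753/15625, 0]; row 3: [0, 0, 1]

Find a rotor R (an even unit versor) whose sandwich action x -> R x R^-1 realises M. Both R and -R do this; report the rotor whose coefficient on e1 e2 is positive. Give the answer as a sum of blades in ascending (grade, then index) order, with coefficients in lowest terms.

Method: write R = a + b12*e1 e2 + b13*e1 e3 + b23*e2 e3 with a^2 + b12^2 + b13^2 + b23^2 = 1 (so R^-1 = ~R). Expanding the columns R e_j ~R gives tr M = 4a^2 - 1 and, from the antisymmetric part, M21 - M12 = -4a*b12, M13 - M31 = 4a*b13, M32 - M23 = -4a*b23.
Here tr M = -7881/15625, so a^2 = (1 + tr M)/4 = 1936/15625 and a = ±44/125. Taking a = 44/125: M21 - M12 = -20592/15625, M13 - M31 = 0, M32 - M23 = 0, giving b12 = 117/125, b13 = 0, b23 = 0, i.e. R = 44/125 + 117/125*e1 e2.
Its e1 e2 coefficient is already positive.
Answer: 44/125 + 117/125*e1 e2. Sheet selection: the two-to-one cover makes ±R indistinguishable at the matrix level (trace -7881/15625), so uniqueness comes from the required sign on e1 e2.


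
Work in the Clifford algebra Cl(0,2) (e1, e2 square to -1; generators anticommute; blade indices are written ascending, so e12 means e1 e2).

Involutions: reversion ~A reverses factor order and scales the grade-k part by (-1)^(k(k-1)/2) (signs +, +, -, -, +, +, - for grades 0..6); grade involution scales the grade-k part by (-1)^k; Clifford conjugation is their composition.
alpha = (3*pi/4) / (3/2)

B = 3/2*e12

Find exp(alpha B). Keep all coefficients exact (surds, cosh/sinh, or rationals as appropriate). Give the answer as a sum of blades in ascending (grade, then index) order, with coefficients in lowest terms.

B^2 = (3/2)^2*(e12)^2 = 9/4*(-1) = -9/4 (a basis 2-blade squares to minus the product of its generators' squares).
B^2 = -9/4 — the series telescopes trigonometrically here: l = 3/2, alpha*l = 3*pi/4, so exp(alpha B) = cos(3*pi/4) + (sin(3*pi/4)/(3/2))*B = -sqrt(2)/2 + (sqrt(2)/3)*B.
Answer: -sqrt(2)/2 + sqrt(2)/2*e12


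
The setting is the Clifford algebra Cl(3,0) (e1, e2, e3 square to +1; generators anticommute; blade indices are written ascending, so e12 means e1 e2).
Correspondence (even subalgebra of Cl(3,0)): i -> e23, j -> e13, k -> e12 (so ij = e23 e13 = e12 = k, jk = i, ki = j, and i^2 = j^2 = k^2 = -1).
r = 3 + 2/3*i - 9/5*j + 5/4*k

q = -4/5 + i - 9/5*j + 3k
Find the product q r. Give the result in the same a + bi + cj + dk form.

In blades: q = -4/5 + 3*e12 - 9/5*e13 + e23, r = 3 + 5/4*e12 - 9/5*e13 + 2/3*e23.
Distribute q over r term by term (generator squares from the signature, products reordered to ascending indices): (-4/5)*r = -12/5 - e12 + 36/25*e13 - 8/15*e23; (3*e12)*r = -15/4 + 9*e12 + 2*e13 + 27/5*e23; (-9/5*e13)*r = -81/25 + 6/5*e12 - 27/5*e13 - 9/4*e23; (e23)*r = -2/3 - 9/5*e12 - 5/4*e13 + 3*e23.
Sum: -3017/300 + 37/5*e12 - 321/100*e13 + 337/60*e23; translating back through the correspondence:
Answer: -3017/300 + 337/60*i - 321/100*j + 37/5*k


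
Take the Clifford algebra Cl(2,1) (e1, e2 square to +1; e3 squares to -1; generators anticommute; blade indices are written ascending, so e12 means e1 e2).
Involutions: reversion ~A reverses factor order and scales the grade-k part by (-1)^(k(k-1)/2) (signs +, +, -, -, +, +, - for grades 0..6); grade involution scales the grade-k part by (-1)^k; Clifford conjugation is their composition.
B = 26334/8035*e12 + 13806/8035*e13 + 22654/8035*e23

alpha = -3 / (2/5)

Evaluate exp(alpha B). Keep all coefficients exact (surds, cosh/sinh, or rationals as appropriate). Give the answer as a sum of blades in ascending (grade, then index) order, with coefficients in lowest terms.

B^2 term by term: the squares give (26334/8035)^2*(e12)^2 + (13806/8035)^2*(e13)^2 + (22654/8035)^2*(e23)^2 = 693479556/64561225*(-1) + 190605636/64561225*(+1) + 513203716/64561225*(+1) = 4/25 (each basis 2-blade squares to minus the product of its generators' squares); cross terms between blades sharing an index anticommute and cancel. So B^2 = 4/25.
B^2 = 4/25 — the positive square puts this in the hyperbolic regime; l = 2/5, alpha*l = -3, so exp(alpha B) = cosh(-3) + (sinh(-3)/(2/5))*B = cosh(3) + (-5*sinh(3)/2)*B.
Answer: cosh(3) - 13167*sinh(3)/1607*e12 - 6903*sinh(3)/1607*e13 - 11327*sinh(3)/1607*e23
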